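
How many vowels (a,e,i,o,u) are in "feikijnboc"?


Input: feikijnboc
Checking each character:
  'f' at position 0: consonant
  'e' at position 1: vowel (running total: 1)
  'i' at position 2: vowel (running total: 2)
  'k' at position 3: consonant
  'i' at position 4: vowel (running total: 3)
  'j' at position 5: consonant
  'n' at position 6: consonant
  'b' at position 7: consonant
  'o' at position 8: vowel (running total: 4)
  'c' at position 9: consonant
Total vowels: 4

4


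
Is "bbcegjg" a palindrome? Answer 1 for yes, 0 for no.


Input: bbcegjg
Reversed: gjgecbb
  Compare pos 0 ('b') with pos 6 ('g'): MISMATCH
  Compare pos 1 ('b') with pos 5 ('j'): MISMATCH
  Compare pos 2 ('c') with pos 4 ('g'): MISMATCH
Result: not a palindrome

0


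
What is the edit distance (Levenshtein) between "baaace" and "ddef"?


Computing edit distance: "baaace" -> "ddef"
DP table:
           d    d    e    f
      0    1    2    3    4
  b   1    1    2    3    4
  a   2    2    2    3    4
  a   3    3    3    3    4
  a   4    4    4    4    4
  c   5    5    5    5    5
  e   6    6    6    5    6
Edit distance = dp[6][4] = 6

6


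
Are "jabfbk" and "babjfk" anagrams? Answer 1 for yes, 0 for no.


Strings: "jabfbk", "babjfk"
Sorted first:  abbfjk
Sorted second: abbfjk
Sorted forms match => anagrams

1


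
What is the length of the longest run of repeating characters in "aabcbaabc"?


Input: "aabcbaabc"
Scanning for longest run:
  Position 1 ('a'): continues run of 'a', length=2
  Position 2 ('b'): new char, reset run to 1
  Position 3 ('c'): new char, reset run to 1
  Position 4 ('b'): new char, reset run to 1
  Position 5 ('a'): new char, reset run to 1
  Position 6 ('a'): continues run of 'a', length=2
  Position 7 ('b'): new char, reset run to 1
  Position 8 ('c'): new char, reset run to 1
Longest run: 'a' with length 2

2


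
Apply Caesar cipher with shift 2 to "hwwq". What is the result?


Caesar cipher: shift "hwwq" by 2
  'h' (pos 7) + 2 = pos 9 = 'j'
  'w' (pos 22) + 2 = pos 24 = 'y'
  'w' (pos 22) + 2 = pos 24 = 'y'
  'q' (pos 16) + 2 = pos 18 = 's'
Result: jyys

jyys


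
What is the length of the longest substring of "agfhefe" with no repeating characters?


Input: "agfhefe"
Sliding window (track last position of each char):
  Position 0 ('a'): window [0,0] length 1 -- new best
  Position 1 ('g'): window [0,1] length 2 -- new best
  Position 2 ('f'): window [0,2] length 3 -- new best
  Position 3 ('h'): window [0,3] length 4 -- new best
  Position 4 ('e'): window [0,4] length 5 -- new best
  Position 5 ('f'): repeat (last at 2), move window start to 3
  Position 5 ('f'): window [3,5] length 3
  Position 6 ('e'): repeat (last at 4), move window start to 5
  Position 6 ('e'): window [5,6] length 2
Longest substring with no repeats: "agfhe" with length 5

5


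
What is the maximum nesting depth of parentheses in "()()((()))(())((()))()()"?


Input: "()()((()))(())((()))()()"
Tracking depth:
  Position 0 '(': depth becomes 1
  Position 1 ')': depth becomes 0
  Position 2 '(': depth becomes 1
  Position 3 ')': depth becomes 0
  Position 4 '(': depth becomes 1
  Position 5 '(': depth becomes 2
  Position 6 '(': depth becomes 3
  Position 7 ')': depth becomes 2
  Position 8 ')': depth becomes 1
  Position 9 ')': depth becomes 0
  Position 10 '(': depth becomes 1
  Position 11 '(': depth becomes 2
  Position 12 ')': depth becomes 1
  Position 13 ')': depth becomes 0
  Position 14 '(': depth becomes 1
  Position 15 '(': depth becomes 2
  Position 16 '(': depth becomes 3
  Position 17 ')': depth becomes 2
  Position 18 ')': depth becomes 1
  Position 19 ')': depth becomes 0
  Position 20 '(': depth becomes 1
  Position 21 ')': depth becomes 0
  Position 22 '(': depth becomes 1
  Position 23 ')': depth becomes 0
Maximum depth reached: 3

3


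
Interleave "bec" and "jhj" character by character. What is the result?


Interleaving "bec" and "jhj":
  Position 0: 'b' from first, 'j' from second => "bj"
  Position 1: 'e' from first, 'h' from second => "eh"
  Position 2: 'c' from first, 'j' from second => "cj"
Result: bjehcj

bjehcj


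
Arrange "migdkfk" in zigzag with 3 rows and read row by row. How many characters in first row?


Zigzag "migdkfk" into 3 rows:
Placing characters:
  'm' => row 0
  'i' => row 1
  'g' => row 2
  'd' => row 1
  'k' => row 0
  'f' => row 1
  'k' => row 2
Rows:
  Row 0: "mk"
  Row 1: "idf"
  Row 2: "gk"
First row length: 2

2


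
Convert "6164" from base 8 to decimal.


Input: "6164" in base 8
Positional expansion:
  Digit '6' (value 6) x 8^3 = 3072
  Digit '1' (value 1) x 8^2 = 64
  Digit '6' (value 6) x 8^1 = 48
  Digit '4' (value 4) x 8^0 = 4
Sum = 3188

3188


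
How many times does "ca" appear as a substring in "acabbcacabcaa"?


Searching for "ca" in "acabbcacabcaa"
Scanning each position:
  Position 0: "ac" => no
  Position 1: "ca" => MATCH
  Position 2: "ab" => no
  Position 3: "bb" => no
  Position 4: "bc" => no
  Position 5: "ca" => MATCH
  Position 6: "ac" => no
  Position 7: "ca" => MATCH
  Position 8: "ab" => no
  Position 9: "bc" => no
  Position 10: "ca" => MATCH
  Position 11: "aa" => no
Total occurrences: 4

4


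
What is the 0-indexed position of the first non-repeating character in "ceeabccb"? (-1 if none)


Input: ceeabccb
Character frequencies:
  'a': 1
  'b': 2
  'c': 3
  'e': 2
Scanning left to right for freq == 1:
  Position 0 ('c'): freq=3, skip
  Position 1 ('e'): freq=2, skip
  Position 2 ('e'): freq=2, skip
  Position 3 ('a'): unique! => answer = 3

3


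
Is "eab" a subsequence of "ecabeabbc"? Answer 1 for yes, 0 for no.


Check if "eab" is a subsequence of "ecabeabbc"
Greedy scan:
  Position 0 ('e'): matches sub[0] = 'e'
  Position 1 ('c'): no match needed
  Position 2 ('a'): matches sub[1] = 'a'
  Position 3 ('b'): matches sub[2] = 'b'
  Position 4 ('e'): no match needed
  Position 5 ('a'): no match needed
  Position 6 ('b'): no match needed
  Position 7 ('b'): no match needed
  Position 8 ('c'): no match needed
All 3 characters matched => is a subsequence

1


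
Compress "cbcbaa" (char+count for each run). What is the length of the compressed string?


Input: cbcbaa
Runs:
  'c' x 1 => "c1"
  'b' x 1 => "b1"
  'c' x 1 => "c1"
  'b' x 1 => "b1"
  'a' x 2 => "a2"
Compressed: "c1b1c1b1a2"
Compressed length: 10

10


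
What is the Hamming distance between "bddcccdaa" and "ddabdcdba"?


Comparing "bddcccdaa" and "ddabdcdba" position by position:
  Position 0: 'b' vs 'd' => differ
  Position 1: 'd' vs 'd' => same
  Position 2: 'd' vs 'a' => differ
  Position 3: 'c' vs 'b' => differ
  Position 4: 'c' vs 'd' => differ
  Position 5: 'c' vs 'c' => same
  Position 6: 'd' vs 'd' => same
  Position 7: 'a' vs 'b' => differ
  Position 8: 'a' vs 'a' => same
Total differences (Hamming distance): 5

5


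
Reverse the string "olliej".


Input: olliej
Reading characters right to left:
  Position 5: 'j'
  Position 4: 'e'
  Position 3: 'i'
  Position 2: 'l'
  Position 1: 'l'
  Position 0: 'o'
Reversed: jeillo

jeillo


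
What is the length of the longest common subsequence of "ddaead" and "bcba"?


LCS of "ddaead" and "bcba"
DP table:
           b    c    b    a
      0    0    0    0    0
  d   0    0    0    0    0
  d   0    0    0    0    0
  a   0    0    0    0    1
  e   0    0    0    0    1
  a   0    0    0    0    1
  d   0    0    0    0    1
LCS length = dp[6][4] = 1

1


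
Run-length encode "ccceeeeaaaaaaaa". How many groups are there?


Input: ccceeeeaaaaaaaa
Scanning for consecutive runs:
  Group 1: 'c' x 3 (positions 0-2)
  Group 2: 'e' x 4 (positions 3-6)
  Group 3: 'a' x 8 (positions 7-14)
Total groups: 3

3


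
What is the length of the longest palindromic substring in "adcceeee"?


Input: "adcceeee"
Checking substrings for palindromes:
  [4:8] "eeee" (len 4) => palindrome
  [4:7] "eee" (len 3) => palindrome
  [5:8] "eee" (len 3) => palindrome
  [2:4] "cc" (len 2) => palindrome
  [4:6] "ee" (len 2) => palindrome
  [5:7] "ee" (len 2) => palindrome
Longest palindromic substring: "eeee" with length 4

4


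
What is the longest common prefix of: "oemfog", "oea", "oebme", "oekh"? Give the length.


Words: oemfog, oea, oebme, oekh
  Position 0: all 'o' => match
  Position 1: all 'e' => match
  Position 2: ('m', 'a', 'b', 'k') => mismatch, stop
LCP = "oe" (length 2)

2


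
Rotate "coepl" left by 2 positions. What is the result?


Input: "coepl", rotate left by 2
First 2 characters: "co"
Remaining characters: "epl"
Concatenate remaining + first: "epl" + "co" = "eplco"

eplco


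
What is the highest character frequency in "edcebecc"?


Input: edcebecc
Character counts:
  'b': 1
  'c': 3
  'd': 1
  'e': 3
Maximum frequency: 3

3


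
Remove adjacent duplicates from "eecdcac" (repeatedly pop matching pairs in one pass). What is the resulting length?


Input: eecdcac
Stack-based adjacent duplicate removal:
  Read 'e': push. Stack: e
  Read 'e': matches stack top 'e' => pop. Stack: (empty)
  Read 'c': push. Stack: c
  Read 'd': push. Stack: cd
  Read 'c': push. Stack: cdc
  Read 'a': push. Stack: cdca
  Read 'c': push. Stack: cdcac
Final stack: "cdcac" (length 5)

5


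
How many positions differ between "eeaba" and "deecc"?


Comparing "eeaba" and "deecc" position by position:
  Position 0: 'e' vs 'd' => DIFFER
  Position 1: 'e' vs 'e' => same
  Position 2: 'a' vs 'e' => DIFFER
  Position 3: 'b' vs 'c' => DIFFER
  Position 4: 'a' vs 'c' => DIFFER
Positions that differ: 4

4


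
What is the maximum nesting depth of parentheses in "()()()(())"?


Input: "()()()(())"
Tracking depth:
  Position 0 '(': depth becomes 1
  Position 1 ')': depth becomes 0
  Position 2 '(': depth becomes 1
  Position 3 ')': depth becomes 0
  Position 4 '(': depth becomes 1
  Position 5 ')': depth becomes 0
  Position 6 '(': depth becomes 1
  Position 7 '(': depth becomes 2
  Position 8 ')': depth becomes 1
  Position 9 ')': depth becomes 0
Maximum depth reached: 2

2


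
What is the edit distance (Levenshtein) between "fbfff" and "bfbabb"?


Computing edit distance: "fbfff" -> "bfbabb"
DP table:
           b    f    b    a    b    b
      0    1    2    3    4    5    6
  f   1    1    1    2    3    4    5
  b   2    1    2    1    2    3    4
  f   3    2    1    2    2    3    4
  f   4    3    2    2    3    3    4
  f   5    4    3    3    3    4    4
Edit distance = dp[5][6] = 4

4


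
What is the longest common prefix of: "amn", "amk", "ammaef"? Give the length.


Words: amn, amk, ammaef
  Position 0: all 'a' => match
  Position 1: all 'm' => match
  Position 2: ('n', 'k', 'm') => mismatch, stop
LCP = "am" (length 2)

2


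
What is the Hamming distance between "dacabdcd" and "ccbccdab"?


Comparing "dacabdcd" and "ccbccdab" position by position:
  Position 0: 'd' vs 'c' => differ
  Position 1: 'a' vs 'c' => differ
  Position 2: 'c' vs 'b' => differ
  Position 3: 'a' vs 'c' => differ
  Position 4: 'b' vs 'c' => differ
  Position 5: 'd' vs 'd' => same
  Position 6: 'c' vs 'a' => differ
  Position 7: 'd' vs 'b' => differ
Total differences (Hamming distance): 7

7


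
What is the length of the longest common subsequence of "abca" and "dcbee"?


LCS of "abca" and "dcbee"
DP table:
           d    c    b    e    e
      0    0    0    0    0    0
  a   0    0    0    0    0    0
  b   0    0    0    1    1    1
  c   0    0    1    1    1    1
  a   0    0    1    1    1    1
LCS length = dp[4][5] = 1

1


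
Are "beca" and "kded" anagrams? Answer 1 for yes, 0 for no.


Strings: "beca", "kded"
Sorted first:  abce
Sorted second: ddek
Differ at position 0: 'a' vs 'd' => not anagrams

0


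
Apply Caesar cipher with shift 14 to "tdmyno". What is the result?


Caesar cipher: shift "tdmyno" by 14
  't' (pos 19) + 14 = pos 7 = 'h'
  'd' (pos 3) + 14 = pos 17 = 'r'
  'm' (pos 12) + 14 = pos 0 = 'a'
  'y' (pos 24) + 14 = pos 12 = 'm'
  'n' (pos 13) + 14 = pos 1 = 'b'
  'o' (pos 14) + 14 = pos 2 = 'c'
Result: hrambc

hrambc


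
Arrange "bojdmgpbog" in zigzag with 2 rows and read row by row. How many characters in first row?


Zigzag "bojdmgpbog" into 2 rows:
Placing characters:
  'b' => row 0
  'o' => row 1
  'j' => row 0
  'd' => row 1
  'm' => row 0
  'g' => row 1
  'p' => row 0
  'b' => row 1
  'o' => row 0
  'g' => row 1
Rows:
  Row 0: "bjmpo"
  Row 1: "odgbg"
First row length: 5

5


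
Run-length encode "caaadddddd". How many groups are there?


Input: caaadddddd
Scanning for consecutive runs:
  Group 1: 'c' x 1 (positions 0-0)
  Group 2: 'a' x 3 (positions 1-3)
  Group 3: 'd' x 6 (positions 4-9)
Total groups: 3

3


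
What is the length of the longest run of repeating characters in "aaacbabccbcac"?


Input: "aaacbabccbcac"
Scanning for longest run:
  Position 1 ('a'): continues run of 'a', length=2
  Position 2 ('a'): continues run of 'a', length=3
  Position 3 ('c'): new char, reset run to 1
  Position 4 ('b'): new char, reset run to 1
  Position 5 ('a'): new char, reset run to 1
  Position 6 ('b'): new char, reset run to 1
  Position 7 ('c'): new char, reset run to 1
  Position 8 ('c'): continues run of 'c', length=2
  Position 9 ('b'): new char, reset run to 1
  Position 10 ('c'): new char, reset run to 1
  Position 11 ('a'): new char, reset run to 1
  Position 12 ('c'): new char, reset run to 1
Longest run: 'a' with length 3

3


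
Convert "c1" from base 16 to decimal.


Input: "c1" in base 16
Positional expansion:
  Digit 'c' (value 12) x 16^1 = 192
  Digit '1' (value 1) x 16^0 = 1
Sum = 193

193


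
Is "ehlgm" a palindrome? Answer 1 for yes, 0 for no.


Input: ehlgm
Reversed: mglhe
  Compare pos 0 ('e') with pos 4 ('m'): MISMATCH
  Compare pos 1 ('h') with pos 3 ('g'): MISMATCH
Result: not a palindrome

0


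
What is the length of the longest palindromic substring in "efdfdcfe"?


Input: "efdfdcfe"
Checking substrings for palindromes:
  [1:4] "fdf" (len 3) => palindrome
  [2:5] "dfd" (len 3) => palindrome
Longest palindromic substring: "fdf" with length 3

3


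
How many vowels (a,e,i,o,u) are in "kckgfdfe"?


Input: kckgfdfe
Checking each character:
  'k' at position 0: consonant
  'c' at position 1: consonant
  'k' at position 2: consonant
  'g' at position 3: consonant
  'f' at position 4: consonant
  'd' at position 5: consonant
  'f' at position 6: consonant
  'e' at position 7: vowel (running total: 1)
Total vowels: 1

1


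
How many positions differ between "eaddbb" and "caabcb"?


Comparing "eaddbb" and "caabcb" position by position:
  Position 0: 'e' vs 'c' => DIFFER
  Position 1: 'a' vs 'a' => same
  Position 2: 'd' vs 'a' => DIFFER
  Position 3: 'd' vs 'b' => DIFFER
  Position 4: 'b' vs 'c' => DIFFER
  Position 5: 'b' vs 'b' => same
Positions that differ: 4

4


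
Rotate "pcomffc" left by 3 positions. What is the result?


Input: "pcomffc", rotate left by 3
First 3 characters: "pco"
Remaining characters: "mffc"
Concatenate remaining + first: "mffc" + "pco" = "mffcpco"

mffcpco


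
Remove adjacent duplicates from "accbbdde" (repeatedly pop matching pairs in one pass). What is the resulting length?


Input: accbbdde
Stack-based adjacent duplicate removal:
  Read 'a': push. Stack: a
  Read 'c': push. Stack: ac
  Read 'c': matches stack top 'c' => pop. Stack: a
  Read 'b': push. Stack: ab
  Read 'b': matches stack top 'b' => pop. Stack: a
  Read 'd': push. Stack: ad
  Read 'd': matches stack top 'd' => pop. Stack: a
  Read 'e': push. Stack: ae
Final stack: "ae" (length 2)

2


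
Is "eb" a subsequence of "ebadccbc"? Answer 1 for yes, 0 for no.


Check if "eb" is a subsequence of "ebadccbc"
Greedy scan:
  Position 0 ('e'): matches sub[0] = 'e'
  Position 1 ('b'): matches sub[1] = 'b'
  Position 2 ('a'): no match needed
  Position 3 ('d'): no match needed
  Position 4 ('c'): no match needed
  Position 5 ('c'): no match needed
  Position 6 ('b'): no match needed
  Position 7 ('c'): no match needed
All 2 characters matched => is a subsequence

1


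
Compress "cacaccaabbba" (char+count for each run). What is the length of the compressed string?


Input: cacaccaabbba
Runs:
  'c' x 1 => "c1"
  'a' x 1 => "a1"
  'c' x 1 => "c1"
  'a' x 1 => "a1"
  'c' x 2 => "c2"
  'a' x 2 => "a2"
  'b' x 3 => "b3"
  'a' x 1 => "a1"
Compressed: "c1a1c1a1c2a2b3a1"
Compressed length: 16

16


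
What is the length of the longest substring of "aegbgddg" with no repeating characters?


Input: "aegbgddg"
Sliding window (track last position of each char):
  Position 0 ('a'): window [0,0] length 1 -- new best
  Position 1 ('e'): window [0,1] length 2 -- new best
  Position 2 ('g'): window [0,2] length 3 -- new best
  Position 3 ('b'): window [0,3] length 4 -- new best
  Position 4 ('g'): repeat (last at 2), move window start to 3
  Position 4 ('g'): window [3,4] length 2
  Position 5 ('d'): window [3,5] length 3
  Position 6 ('d'): repeat (last at 5), move window start to 6
  Position 6 ('d'): window [6,6] length 1
  Position 7 ('g'): window [6,7] length 2
Longest substring with no repeats: "aegb" with length 4

4


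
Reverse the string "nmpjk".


Input: nmpjk
Reading characters right to left:
  Position 4: 'k'
  Position 3: 'j'
  Position 2: 'p'
  Position 1: 'm'
  Position 0: 'n'
Reversed: kjpmn

kjpmn


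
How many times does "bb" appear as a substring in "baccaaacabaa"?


Searching for "bb" in "baccaaacabaa"
Scanning each position:
  Position 0: "ba" => no
  Position 1: "ac" => no
  Position 2: "cc" => no
  Position 3: "ca" => no
  Position 4: "aa" => no
  Position 5: "aa" => no
  Position 6: "ac" => no
  Position 7: "ca" => no
  Position 8: "ab" => no
  Position 9: "ba" => no
  Position 10: "aa" => no
Total occurrences: 0

0


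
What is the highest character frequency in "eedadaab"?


Input: eedadaab
Character counts:
  'a': 3
  'b': 1
  'd': 2
  'e': 2
Maximum frequency: 3

3


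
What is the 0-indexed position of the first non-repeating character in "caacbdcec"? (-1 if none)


Input: caacbdcec
Character frequencies:
  'a': 2
  'b': 1
  'c': 4
  'd': 1
  'e': 1
Scanning left to right for freq == 1:
  Position 0 ('c'): freq=4, skip
  Position 1 ('a'): freq=2, skip
  Position 2 ('a'): freq=2, skip
  Position 3 ('c'): freq=4, skip
  Position 4 ('b'): unique! => answer = 4

4


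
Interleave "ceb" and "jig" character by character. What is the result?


Interleaving "ceb" and "jig":
  Position 0: 'c' from first, 'j' from second => "cj"
  Position 1: 'e' from first, 'i' from second => "ei"
  Position 2: 'b' from first, 'g' from second => "bg"
Result: cjeibg

cjeibg


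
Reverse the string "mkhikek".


Input: mkhikek
Reading characters right to left:
  Position 6: 'k'
  Position 5: 'e'
  Position 4: 'k'
  Position 3: 'i'
  Position 2: 'h'
  Position 1: 'k'
  Position 0: 'm'
Reversed: kekihkm

kekihkm


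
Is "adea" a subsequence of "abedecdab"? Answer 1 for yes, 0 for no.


Check if "adea" is a subsequence of "abedecdab"
Greedy scan:
  Position 0 ('a'): matches sub[0] = 'a'
  Position 1 ('b'): no match needed
  Position 2 ('e'): no match needed
  Position 3 ('d'): matches sub[1] = 'd'
  Position 4 ('e'): matches sub[2] = 'e'
  Position 5 ('c'): no match needed
  Position 6 ('d'): no match needed
  Position 7 ('a'): matches sub[3] = 'a'
  Position 8 ('b'): no match needed
All 4 characters matched => is a subsequence

1


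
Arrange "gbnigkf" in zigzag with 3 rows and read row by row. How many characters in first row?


Zigzag "gbnigkf" into 3 rows:
Placing characters:
  'g' => row 0
  'b' => row 1
  'n' => row 2
  'i' => row 1
  'g' => row 0
  'k' => row 1
  'f' => row 2
Rows:
  Row 0: "gg"
  Row 1: "bik"
  Row 2: "nf"
First row length: 2

2


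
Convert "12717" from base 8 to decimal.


Input: "12717" in base 8
Positional expansion:
  Digit '1' (value 1) x 8^4 = 4096
  Digit '2' (value 2) x 8^3 = 1024
  Digit '7' (value 7) x 8^2 = 448
  Digit '1' (value 1) x 8^1 = 8
  Digit '7' (value 7) x 8^0 = 7
Sum = 5583

5583


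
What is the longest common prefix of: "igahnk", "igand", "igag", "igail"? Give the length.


Words: igahnk, igand, igag, igail
  Position 0: all 'i' => match
  Position 1: all 'g' => match
  Position 2: all 'a' => match
  Position 3: ('h', 'n', 'g', 'i') => mismatch, stop
LCP = "iga" (length 3)

3


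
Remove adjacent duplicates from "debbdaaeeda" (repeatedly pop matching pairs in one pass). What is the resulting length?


Input: debbdaaeeda
Stack-based adjacent duplicate removal:
  Read 'd': push. Stack: d
  Read 'e': push. Stack: de
  Read 'b': push. Stack: deb
  Read 'b': matches stack top 'b' => pop. Stack: de
  Read 'd': push. Stack: ded
  Read 'a': push. Stack: deda
  Read 'a': matches stack top 'a' => pop. Stack: ded
  Read 'e': push. Stack: dede
  Read 'e': matches stack top 'e' => pop. Stack: ded
  Read 'd': matches stack top 'd' => pop. Stack: de
  Read 'a': push. Stack: dea
Final stack: "dea" (length 3)

3


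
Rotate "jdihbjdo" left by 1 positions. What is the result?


Input: "jdihbjdo", rotate left by 1
First 1 characters: "j"
Remaining characters: "dihbjdo"
Concatenate remaining + first: "dihbjdo" + "j" = "dihbjdoj"

dihbjdoj


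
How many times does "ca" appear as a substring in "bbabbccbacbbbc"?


Searching for "ca" in "bbabbccbacbbbc"
Scanning each position:
  Position 0: "bb" => no
  Position 1: "ba" => no
  Position 2: "ab" => no
  Position 3: "bb" => no
  Position 4: "bc" => no
  Position 5: "cc" => no
  Position 6: "cb" => no
  Position 7: "ba" => no
  Position 8: "ac" => no
  Position 9: "cb" => no
  Position 10: "bb" => no
  Position 11: "bb" => no
  Position 12: "bc" => no
Total occurrences: 0

0


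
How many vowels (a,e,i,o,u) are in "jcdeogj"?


Input: jcdeogj
Checking each character:
  'j' at position 0: consonant
  'c' at position 1: consonant
  'd' at position 2: consonant
  'e' at position 3: vowel (running total: 1)
  'o' at position 4: vowel (running total: 2)
  'g' at position 5: consonant
  'j' at position 6: consonant
Total vowels: 2

2


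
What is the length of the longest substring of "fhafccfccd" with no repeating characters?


Input: "fhafccfccd"
Sliding window (track last position of each char):
  Position 0 ('f'): window [0,0] length 1 -- new best
  Position 1 ('h'): window [0,1] length 2 -- new best
  Position 2 ('a'): window [0,2] length 3 -- new best
  Position 3 ('f'): repeat (last at 0), move window start to 1
  Position 3 ('f'): window [1,3] length 3
  Position 4 ('c'): window [1,4] length 4 -- new best
  Position 5 ('c'): repeat (last at 4), move window start to 5
  Position 5 ('c'): window [5,5] length 1
  Position 6 ('f'): window [5,6] length 2
  Position 7 ('c'): repeat (last at 5), move window start to 6
  Position 7 ('c'): window [6,7] length 2
  Position 8 ('c'): repeat (last at 7), move window start to 8
  Position 8 ('c'): window [8,8] length 1
  Position 9 ('d'): window [8,9] length 2
Longest substring with no repeats: "hafc" with length 4

4


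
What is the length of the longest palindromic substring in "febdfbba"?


Input: "febdfbba"
Checking substrings for palindromes:
  [5:7] "bb" (len 2) => palindrome
Longest palindromic substring: "bb" with length 2

2


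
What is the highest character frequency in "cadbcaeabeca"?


Input: cadbcaeabeca
Character counts:
  'a': 4
  'b': 2
  'c': 3
  'd': 1
  'e': 2
Maximum frequency: 4

4


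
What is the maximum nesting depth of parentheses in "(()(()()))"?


Input: "(()(()()))"
Tracking depth:
  Position 0 '(': depth becomes 1
  Position 1 '(': depth becomes 2
  Position 2 ')': depth becomes 1
  Position 3 '(': depth becomes 2
  Position 4 '(': depth becomes 3
  Position 5 ')': depth becomes 2
  Position 6 '(': depth becomes 3
  Position 7 ')': depth becomes 2
  Position 8 ')': depth becomes 1
  Position 9 ')': depth becomes 0
Maximum depth reached: 3

3


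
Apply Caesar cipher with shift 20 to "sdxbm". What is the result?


Caesar cipher: shift "sdxbm" by 20
  's' (pos 18) + 20 = pos 12 = 'm'
  'd' (pos 3) + 20 = pos 23 = 'x'
  'x' (pos 23) + 20 = pos 17 = 'r'
  'b' (pos 1) + 20 = pos 21 = 'v'
  'm' (pos 12) + 20 = pos 6 = 'g'
Result: mxrvg

mxrvg


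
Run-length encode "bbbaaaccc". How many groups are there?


Input: bbbaaaccc
Scanning for consecutive runs:
  Group 1: 'b' x 3 (positions 0-2)
  Group 2: 'a' x 3 (positions 3-5)
  Group 3: 'c' x 3 (positions 6-8)
Total groups: 3

3


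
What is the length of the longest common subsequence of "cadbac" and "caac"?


LCS of "cadbac" and "caac"
DP table:
           c    a    a    c
      0    0    0    0    0
  c   0    1    1    1    1
  a   0    1    2    2    2
  d   0    1    2    2    2
  b   0    1    2    2    2
  a   0    1    2    3    3
  c   0    1    2    3    4
LCS length = dp[6][4] = 4

4


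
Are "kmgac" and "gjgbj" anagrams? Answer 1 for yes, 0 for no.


Strings: "kmgac", "gjgbj"
Sorted first:  acgkm
Sorted second: bggjj
Differ at position 0: 'a' vs 'b' => not anagrams

0


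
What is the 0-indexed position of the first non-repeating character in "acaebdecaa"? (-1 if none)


Input: acaebdecaa
Character frequencies:
  'a': 4
  'b': 1
  'c': 2
  'd': 1
  'e': 2
Scanning left to right for freq == 1:
  Position 0 ('a'): freq=4, skip
  Position 1 ('c'): freq=2, skip
  Position 2 ('a'): freq=4, skip
  Position 3 ('e'): freq=2, skip
  Position 4 ('b'): unique! => answer = 4

4


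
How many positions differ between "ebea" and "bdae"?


Comparing "ebea" and "bdae" position by position:
  Position 0: 'e' vs 'b' => DIFFER
  Position 1: 'b' vs 'd' => DIFFER
  Position 2: 'e' vs 'a' => DIFFER
  Position 3: 'a' vs 'e' => DIFFER
Positions that differ: 4

4


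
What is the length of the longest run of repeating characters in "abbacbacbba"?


Input: "abbacbacbba"
Scanning for longest run:
  Position 1 ('b'): new char, reset run to 1
  Position 2 ('b'): continues run of 'b', length=2
  Position 3 ('a'): new char, reset run to 1
  Position 4 ('c'): new char, reset run to 1
  Position 5 ('b'): new char, reset run to 1
  Position 6 ('a'): new char, reset run to 1
  Position 7 ('c'): new char, reset run to 1
  Position 8 ('b'): new char, reset run to 1
  Position 9 ('b'): continues run of 'b', length=2
  Position 10 ('a'): new char, reset run to 1
Longest run: 'b' with length 2

2


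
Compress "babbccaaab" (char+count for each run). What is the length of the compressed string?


Input: babbccaaab
Runs:
  'b' x 1 => "b1"
  'a' x 1 => "a1"
  'b' x 2 => "b2"
  'c' x 2 => "c2"
  'a' x 3 => "a3"
  'b' x 1 => "b1"
Compressed: "b1a1b2c2a3b1"
Compressed length: 12

12


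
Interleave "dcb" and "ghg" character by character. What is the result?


Interleaving "dcb" and "ghg":
  Position 0: 'd' from first, 'g' from second => "dg"
  Position 1: 'c' from first, 'h' from second => "ch"
  Position 2: 'b' from first, 'g' from second => "bg"
Result: dgchbg

dgchbg


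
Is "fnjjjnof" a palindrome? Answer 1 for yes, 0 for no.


Input: fnjjjnof
Reversed: fonjjjnf
  Compare pos 0 ('f') with pos 7 ('f'): match
  Compare pos 1 ('n') with pos 6 ('o'): MISMATCH
  Compare pos 2 ('j') with pos 5 ('n'): MISMATCH
  Compare pos 3 ('j') with pos 4 ('j'): match
Result: not a palindrome

0


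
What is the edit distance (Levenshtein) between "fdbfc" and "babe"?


Computing edit distance: "fdbfc" -> "babe"
DP table:
           b    a    b    e
      0    1    2    3    4
  f   1    1    2    3    4
  d   2    2    2    3    4
  b   3    2    3    2    3
  f   4    3    3    3    3
  c   5    4    4    4    4
Edit distance = dp[5][4] = 4

4


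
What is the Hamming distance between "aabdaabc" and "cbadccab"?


Comparing "aabdaabc" and "cbadccab" position by position:
  Position 0: 'a' vs 'c' => differ
  Position 1: 'a' vs 'b' => differ
  Position 2: 'b' vs 'a' => differ
  Position 3: 'd' vs 'd' => same
  Position 4: 'a' vs 'c' => differ
  Position 5: 'a' vs 'c' => differ
  Position 6: 'b' vs 'a' => differ
  Position 7: 'c' vs 'b' => differ
Total differences (Hamming distance): 7

7


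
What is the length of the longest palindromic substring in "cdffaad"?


Input: "cdffaad"
Checking substrings for palindromes:
  [2:4] "ff" (len 2) => palindrome
  [4:6] "aa" (len 2) => palindrome
Longest palindromic substring: "ff" with length 2

2


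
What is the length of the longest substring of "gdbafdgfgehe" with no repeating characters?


Input: "gdbafdgfgehe"
Sliding window (track last position of each char):
  Position 0 ('g'): window [0,0] length 1 -- new best
  Position 1 ('d'): window [0,1] length 2 -- new best
  Position 2 ('b'): window [0,2] length 3 -- new best
  Position 3 ('a'): window [0,3] length 4 -- new best
  Position 4 ('f'): window [0,4] length 5 -- new best
  Position 5 ('d'): repeat (last at 1), move window start to 2
  Position 5 ('d'): window [2,5] length 4
  Position 6 ('g'): window [2,6] length 5
  Position 7 ('f'): repeat (last at 4), move window start to 5
  Position 7 ('f'): window [5,7] length 3
  Position 8 ('g'): repeat (last at 6), move window start to 7
  Position 8 ('g'): window [7,8] length 2
  Position 9 ('e'): window [7,9] length 3
  Position 10 ('h'): window [7,10] length 4
  Position 11 ('e'): repeat (last at 9), move window start to 10
  Position 11 ('e'): window [10,11] length 2
Longest substring with no repeats: "gdbaf" with length 5

5


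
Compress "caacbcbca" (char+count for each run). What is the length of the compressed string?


Input: caacbcbca
Runs:
  'c' x 1 => "c1"
  'a' x 2 => "a2"
  'c' x 1 => "c1"
  'b' x 1 => "b1"
  'c' x 1 => "c1"
  'b' x 1 => "b1"
  'c' x 1 => "c1"
  'a' x 1 => "a1"
Compressed: "c1a2c1b1c1b1c1a1"
Compressed length: 16

16


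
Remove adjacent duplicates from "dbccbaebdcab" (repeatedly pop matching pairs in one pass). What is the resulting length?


Input: dbccbaebdcab
Stack-based adjacent duplicate removal:
  Read 'd': push. Stack: d
  Read 'b': push. Stack: db
  Read 'c': push. Stack: dbc
  Read 'c': matches stack top 'c' => pop. Stack: db
  Read 'b': matches stack top 'b' => pop. Stack: d
  Read 'a': push. Stack: da
  Read 'e': push. Stack: dae
  Read 'b': push. Stack: daeb
  Read 'd': push. Stack: daebd
  Read 'c': push. Stack: daebdc
  Read 'a': push. Stack: daebdca
  Read 'b': push. Stack: daebdcab
Final stack: "daebdcab" (length 8)

8


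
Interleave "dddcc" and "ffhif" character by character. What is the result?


Interleaving "dddcc" and "ffhif":
  Position 0: 'd' from first, 'f' from second => "df"
  Position 1: 'd' from first, 'f' from second => "df"
  Position 2: 'd' from first, 'h' from second => "dh"
  Position 3: 'c' from first, 'i' from second => "ci"
  Position 4: 'c' from first, 'f' from second => "cf"
Result: dfdfdhcicf

dfdfdhcicf


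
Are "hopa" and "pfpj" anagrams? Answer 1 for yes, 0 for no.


Strings: "hopa", "pfpj"
Sorted first:  ahop
Sorted second: fjpp
Differ at position 0: 'a' vs 'f' => not anagrams

0


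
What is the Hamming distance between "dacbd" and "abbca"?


Comparing "dacbd" and "abbca" position by position:
  Position 0: 'd' vs 'a' => differ
  Position 1: 'a' vs 'b' => differ
  Position 2: 'c' vs 'b' => differ
  Position 3: 'b' vs 'c' => differ
  Position 4: 'd' vs 'a' => differ
Total differences (Hamming distance): 5

5


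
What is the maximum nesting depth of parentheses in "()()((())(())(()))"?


Input: "()()((())(())(()))"
Tracking depth:
  Position 0 '(': depth becomes 1
  Position 1 ')': depth becomes 0
  Position 2 '(': depth becomes 1
  Position 3 ')': depth becomes 0
  Position 4 '(': depth becomes 1
  Position 5 '(': depth becomes 2
  Position 6 '(': depth becomes 3
  Position 7 ')': depth becomes 2
  Position 8 ')': depth becomes 1
  Position 9 '(': depth becomes 2
  Position 10 '(': depth becomes 3
  Position 11 ')': depth becomes 2
  Position 12 ')': depth becomes 1
  Position 13 '(': depth becomes 2
  Position 14 '(': depth becomes 3
  Position 15 ')': depth becomes 2
  Position 16 ')': depth becomes 1
  Position 17 ')': depth becomes 0
Maximum depth reached: 3

3


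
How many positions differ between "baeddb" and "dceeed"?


Comparing "baeddb" and "dceeed" position by position:
  Position 0: 'b' vs 'd' => DIFFER
  Position 1: 'a' vs 'c' => DIFFER
  Position 2: 'e' vs 'e' => same
  Position 3: 'd' vs 'e' => DIFFER
  Position 4: 'd' vs 'e' => DIFFER
  Position 5: 'b' vs 'd' => DIFFER
Positions that differ: 5

5


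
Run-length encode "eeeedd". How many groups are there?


Input: eeeedd
Scanning for consecutive runs:
  Group 1: 'e' x 4 (positions 0-3)
  Group 2: 'd' x 2 (positions 4-5)
Total groups: 2

2


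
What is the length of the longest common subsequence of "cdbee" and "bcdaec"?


LCS of "cdbee" and "bcdaec"
DP table:
           b    c    d    a    e    c
      0    0    0    0    0    0    0
  c   0    0    1    1    1    1    1
  d   0    0    1    2    2    2    2
  b   0    1    1    2    2    2    2
  e   0    1    1    2    2    3    3
  e   0    1    1    2    2    3    3
LCS length = dp[5][6] = 3

3


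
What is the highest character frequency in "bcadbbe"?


Input: bcadbbe
Character counts:
  'a': 1
  'b': 3
  'c': 1
  'd': 1
  'e': 1
Maximum frequency: 3

3


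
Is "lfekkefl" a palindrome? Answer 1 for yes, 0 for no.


Input: lfekkefl
Reversed: lfekkefl
  Compare pos 0 ('l') with pos 7 ('l'): match
  Compare pos 1 ('f') with pos 6 ('f'): match
  Compare pos 2 ('e') with pos 5 ('e'): match
  Compare pos 3 ('k') with pos 4 ('k'): match
Result: palindrome

1


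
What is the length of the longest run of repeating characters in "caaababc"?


Input: "caaababc"
Scanning for longest run:
  Position 1 ('a'): new char, reset run to 1
  Position 2 ('a'): continues run of 'a', length=2
  Position 3 ('a'): continues run of 'a', length=3
  Position 4 ('b'): new char, reset run to 1
  Position 5 ('a'): new char, reset run to 1
  Position 6 ('b'): new char, reset run to 1
  Position 7 ('c'): new char, reset run to 1
Longest run: 'a' with length 3

3


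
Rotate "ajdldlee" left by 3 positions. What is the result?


Input: "ajdldlee", rotate left by 3
First 3 characters: "ajd"
Remaining characters: "ldlee"
Concatenate remaining + first: "ldlee" + "ajd" = "ldleeajd"

ldleeajd


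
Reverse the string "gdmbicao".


Input: gdmbicao
Reading characters right to left:
  Position 7: 'o'
  Position 6: 'a'
  Position 5: 'c'
  Position 4: 'i'
  Position 3: 'b'
  Position 2: 'm'
  Position 1: 'd'
  Position 0: 'g'
Reversed: oacibmdg

oacibmdg


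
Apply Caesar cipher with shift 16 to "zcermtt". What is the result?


Caesar cipher: shift "zcermtt" by 16
  'z' (pos 25) + 16 = pos 15 = 'p'
  'c' (pos 2) + 16 = pos 18 = 's'
  'e' (pos 4) + 16 = pos 20 = 'u'
  'r' (pos 17) + 16 = pos 7 = 'h'
  'm' (pos 12) + 16 = pos 2 = 'c'
  't' (pos 19) + 16 = pos 9 = 'j'
  't' (pos 19) + 16 = pos 9 = 'j'
Result: psuhcjj

psuhcjj


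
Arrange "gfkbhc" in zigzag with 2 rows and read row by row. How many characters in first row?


Zigzag "gfkbhc" into 2 rows:
Placing characters:
  'g' => row 0
  'f' => row 1
  'k' => row 0
  'b' => row 1
  'h' => row 0
  'c' => row 1
Rows:
  Row 0: "gkh"
  Row 1: "fbc"
First row length: 3

3


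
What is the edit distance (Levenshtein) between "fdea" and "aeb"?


Computing edit distance: "fdea" -> "aeb"
DP table:
           a    e    b
      0    1    2    3
  f   1    1    2    3
  d   2    2    2    3
  e   3    3    2    3
  a   4    3    3    3
Edit distance = dp[4][3] = 3

3


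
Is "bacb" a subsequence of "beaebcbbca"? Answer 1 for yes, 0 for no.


Check if "bacb" is a subsequence of "beaebcbbca"
Greedy scan:
  Position 0 ('b'): matches sub[0] = 'b'
  Position 1 ('e'): no match needed
  Position 2 ('a'): matches sub[1] = 'a'
  Position 3 ('e'): no match needed
  Position 4 ('b'): no match needed
  Position 5 ('c'): matches sub[2] = 'c'
  Position 6 ('b'): matches sub[3] = 'b'
  Position 7 ('b'): no match needed
  Position 8 ('c'): no match needed
  Position 9 ('a'): no match needed
All 4 characters matched => is a subsequence

1


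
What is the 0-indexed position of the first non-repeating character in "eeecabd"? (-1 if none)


Input: eeecabd
Character frequencies:
  'a': 1
  'b': 1
  'c': 1
  'd': 1
  'e': 3
Scanning left to right for freq == 1:
  Position 0 ('e'): freq=3, skip
  Position 1 ('e'): freq=3, skip
  Position 2 ('e'): freq=3, skip
  Position 3 ('c'): unique! => answer = 3

3


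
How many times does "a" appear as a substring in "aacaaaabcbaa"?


Searching for "a" in "aacaaaabcbaa"
Scanning each position:
  Position 0: "a" => MATCH
  Position 1: "a" => MATCH
  Position 2: "c" => no
  Position 3: "a" => MATCH
  Position 4: "a" => MATCH
  Position 5: "a" => MATCH
  Position 6: "a" => MATCH
  Position 7: "b" => no
  Position 8: "c" => no
  Position 9: "b" => no
  Position 10: "a" => MATCH
  Position 11: "a" => MATCH
Total occurrences: 8

8


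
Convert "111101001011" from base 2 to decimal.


Input: "111101001011" in base 2
Positional expansion:
  Digit '1' (value 1) x 2^11 = 2048
  Digit '1' (value 1) x 2^10 = 1024
  Digit '1' (value 1) x 2^9 = 512
  Digit '1' (value 1) x 2^8 = 256
  Digit '0' (value 0) x 2^7 = 0
  Digit '1' (value 1) x 2^6 = 64
  Digit '0' (value 0) x 2^5 = 0
  Digit '0' (value 0) x 2^4 = 0
  Digit '1' (value 1) x 2^3 = 8
  Digit '0' (value 0) x 2^2 = 0
  Digit '1' (value 1) x 2^1 = 2
  Digit '1' (value 1) x 2^0 = 1
Sum = 3915

3915


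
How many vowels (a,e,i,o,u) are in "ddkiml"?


Input: ddkiml
Checking each character:
  'd' at position 0: consonant
  'd' at position 1: consonant
  'k' at position 2: consonant
  'i' at position 3: vowel (running total: 1)
  'm' at position 4: consonant
  'l' at position 5: consonant
Total vowels: 1

1


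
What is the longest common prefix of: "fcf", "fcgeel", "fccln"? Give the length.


Words: fcf, fcgeel, fccln
  Position 0: all 'f' => match
  Position 1: all 'c' => match
  Position 2: ('f', 'g', 'c') => mismatch, stop
LCP = "fc" (length 2)

2


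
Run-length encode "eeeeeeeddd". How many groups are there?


Input: eeeeeeeddd
Scanning for consecutive runs:
  Group 1: 'e' x 7 (positions 0-6)
  Group 2: 'd' x 3 (positions 7-9)
Total groups: 2

2


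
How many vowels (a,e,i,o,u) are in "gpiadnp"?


Input: gpiadnp
Checking each character:
  'g' at position 0: consonant
  'p' at position 1: consonant
  'i' at position 2: vowel (running total: 1)
  'a' at position 3: vowel (running total: 2)
  'd' at position 4: consonant
  'n' at position 5: consonant
  'p' at position 6: consonant
Total vowels: 2

2


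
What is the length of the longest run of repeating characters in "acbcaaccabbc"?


Input: "acbcaaccabbc"
Scanning for longest run:
  Position 1 ('c'): new char, reset run to 1
  Position 2 ('b'): new char, reset run to 1
  Position 3 ('c'): new char, reset run to 1
  Position 4 ('a'): new char, reset run to 1
  Position 5 ('a'): continues run of 'a', length=2
  Position 6 ('c'): new char, reset run to 1
  Position 7 ('c'): continues run of 'c', length=2
  Position 8 ('a'): new char, reset run to 1
  Position 9 ('b'): new char, reset run to 1
  Position 10 ('b'): continues run of 'b', length=2
  Position 11 ('c'): new char, reset run to 1
Longest run: 'a' with length 2

2


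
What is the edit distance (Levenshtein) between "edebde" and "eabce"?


Computing edit distance: "edebde" -> "eabce"
DP table:
           e    a    b    c    e
      0    1    2    3    4    5
  e   1    0    1    2    3    4
  d   2    1    1    2    3    4
  e   3    2    2    2    3    3
  b   4    3    3    2    3    4
  d   5    4    4    3    3    4
  e   6    5    5    4    4    3
Edit distance = dp[6][5] = 3

3


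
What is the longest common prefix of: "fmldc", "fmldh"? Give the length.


Words: fmldc, fmldh
  Position 0: all 'f' => match
  Position 1: all 'm' => match
  Position 2: all 'l' => match
  Position 3: all 'd' => match
  Position 4: ('c', 'h') => mismatch, stop
LCP = "fmld" (length 4)

4


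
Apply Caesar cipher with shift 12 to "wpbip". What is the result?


Caesar cipher: shift "wpbip" by 12
  'w' (pos 22) + 12 = pos 8 = 'i'
  'p' (pos 15) + 12 = pos 1 = 'b'
  'b' (pos 1) + 12 = pos 13 = 'n'
  'i' (pos 8) + 12 = pos 20 = 'u'
  'p' (pos 15) + 12 = pos 1 = 'b'
Result: ibnub

ibnub
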